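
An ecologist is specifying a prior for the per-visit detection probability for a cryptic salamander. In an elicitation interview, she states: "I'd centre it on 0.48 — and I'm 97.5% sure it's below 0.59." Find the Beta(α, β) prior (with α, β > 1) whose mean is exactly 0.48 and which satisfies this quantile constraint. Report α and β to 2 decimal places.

α ≈ 37.68, β ≈ 40.82

With mean 0.48 fixed, write α = 0.48s, β = 0.52s where s = α+β.
Need P(θ < 0.59) = 0.975 under Beta(0.48s, 0.52s). Normal approximation: (q−m)/√(m(1−m)/s) ≈ z_{0.975} = 1.96, so s ≈ 0.48·0.52·(1.96)²/(0.59−0.48)² = 79.2.
At s = 79.2: P(θ<0.59) ≈ 0.976. Adjusting to match 0.975 gives s ≈ 78.50.
So α = 0.48·78.50 ≈ 37.68, β = 0.52·78.50 ≈ 40.82.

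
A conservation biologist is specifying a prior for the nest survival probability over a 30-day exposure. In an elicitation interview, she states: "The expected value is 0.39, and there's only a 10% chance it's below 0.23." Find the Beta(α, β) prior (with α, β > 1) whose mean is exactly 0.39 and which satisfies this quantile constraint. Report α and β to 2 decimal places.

With mean 0.39 fixed, write α = 0.39s, β = 0.61s where s = α+β.
Need P(θ < 0.23) = 0.1 under Beta(0.39s, 0.61s). Normal approximation: (q−m)/√(m(1−m)/s) ≈ z_{0.1} = -1.28, so s ≈ 0.39·0.61·(-1.28)²/(0.23−0.39)² = 15.3.
At s = 15.3: P(θ<0.23) ≈ 0.091. Adjusting to match 0.1 gives s ≈ 14.17.
So α = 0.39·14.17 ≈ 5.53, β = 0.61·14.17 ≈ 8.64.

α ≈ 5.53, β ≈ 8.64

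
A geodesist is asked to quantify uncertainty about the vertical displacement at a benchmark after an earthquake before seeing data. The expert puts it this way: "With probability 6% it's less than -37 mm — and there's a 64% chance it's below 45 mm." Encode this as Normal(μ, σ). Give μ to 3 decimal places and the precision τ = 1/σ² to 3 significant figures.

μ = 29.637, τ = 0.000544

The p-quantile of Normal(μ,σ) is μ + z_p·σ, with z_{0.06} = -1.555 and z_{0.64} = 0.3585.
Eliminate σ: μ = (z₂·x₁ − z₁·x₂)/(z₂ − z₁) = (0.3585·-37 − (-1.555)·45)/1.913 = 29.637.
Then σ = (x₂ − x₁)/(z₂ − z₁) = (45 − -37)/1.913 = 42.859.
Precision τ = 1/σ² = 1/42.86² = 0.000544.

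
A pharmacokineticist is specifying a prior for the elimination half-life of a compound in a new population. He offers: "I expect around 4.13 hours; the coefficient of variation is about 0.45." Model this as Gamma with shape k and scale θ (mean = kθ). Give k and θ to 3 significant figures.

k ≈ 4.94, θ ≈ 0.836

For Gamma(k, scale θ): mean = kθ, variance = kθ², so CV = 1/√k.
CV = 0.45, hence k = 1/CV² = 4.94.
Then θ = mean/k = 4.13/4.94 = 0.836.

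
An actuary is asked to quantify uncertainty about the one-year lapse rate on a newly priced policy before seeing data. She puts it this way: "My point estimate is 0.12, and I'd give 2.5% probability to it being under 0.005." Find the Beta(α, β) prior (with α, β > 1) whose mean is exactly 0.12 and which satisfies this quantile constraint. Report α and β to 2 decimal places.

α ≈ 1.14, β ≈ 8.34

With mean 0.12 fixed, write α = 0.12s, β = 0.88s where s = α+β.
Need P(θ < 0.005) = 0.025 under Beta(0.12s, 0.88s). Normal approximation: (q−m)/√(m(1−m)/s) ≈ z_{0.025} = -1.96, so s ≈ 0.12·0.88·(-1.96)²/(0.005−0.12)² = 30.7.
At s = 30.7: P(θ<0.005) ≈ 0.000. Adjusting to match 0.025 gives s ≈ 9.48.
So α = 0.12·9.48 ≈ 1.14, β = 0.88·9.48 ≈ 8.34.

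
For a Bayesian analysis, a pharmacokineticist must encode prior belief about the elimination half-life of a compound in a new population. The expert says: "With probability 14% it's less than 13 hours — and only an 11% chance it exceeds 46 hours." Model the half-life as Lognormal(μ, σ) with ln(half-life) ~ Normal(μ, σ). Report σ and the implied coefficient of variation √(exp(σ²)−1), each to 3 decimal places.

σ ≈ 0.548, CV ≈ 0.592

If T ~ Lognormal(μ,σ) then ln T ~ Normal(μ,σ), so the p-quantile of ln T is μ + z_p·σ.
ln(13) = 2.565 and ln(46) = 3.829; z_{0.14} = -1.08, z_{0.89} = 1.227.
σ = (3.829 − 2.565)/(1.227 − (-1.08)) = 0.548.
μ = 2.565 − (-1.08)·0.548 = 3.157.
CV = √(exp(σ²)−1) = √(exp(0.3001)−1) = 0.592.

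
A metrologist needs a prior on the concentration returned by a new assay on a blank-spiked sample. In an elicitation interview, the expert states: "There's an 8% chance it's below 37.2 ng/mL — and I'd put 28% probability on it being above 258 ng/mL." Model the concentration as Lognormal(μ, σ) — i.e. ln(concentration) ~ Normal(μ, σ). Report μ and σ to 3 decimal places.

If T ~ Lognormal(μ,σ) then ln T ~ Normal(μ,σ), so the p-quantile of ln T is μ + z_p·σ.
ln(37.2) = 3.616 and ln(258) = 5.553; z_{0.08} = -1.405, z_{0.72} = 0.5828.
σ = (5.553 − 3.616)/(0.5828 − (-1.405)) = 0.974.
μ = 3.616 − (-1.405)·0.974 = 4.985.

μ ≈ 4.985, σ ≈ 0.974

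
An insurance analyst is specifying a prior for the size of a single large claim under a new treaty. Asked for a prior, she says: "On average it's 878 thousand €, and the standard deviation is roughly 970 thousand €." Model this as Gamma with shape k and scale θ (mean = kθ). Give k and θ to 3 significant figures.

For Gamma(k, scale θ): mean = kθ, variance = kθ², so CV = 1/√k.
CV = SD/mean = 970/878 = 1.105, hence k = 1/CV² = 0.819.
Then θ = mean/k = 878/0.819 = 1070.

k ≈ 0.819, θ ≈ 1070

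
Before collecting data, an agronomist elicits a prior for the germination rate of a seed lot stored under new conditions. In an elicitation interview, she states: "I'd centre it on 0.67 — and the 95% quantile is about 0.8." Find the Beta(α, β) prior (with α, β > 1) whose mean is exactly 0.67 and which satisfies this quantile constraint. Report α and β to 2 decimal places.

α ≈ 20.90, β ≈ 10.29

With mean 0.67 fixed, write α = 0.67s, β = 0.33s where s = α+β.
Need P(θ < 0.8) = 0.95 under Beta(0.67s, 0.33s). Normal approximation: (q−m)/√(m(1−m)/s) ≈ z_{0.95} = 1.64, so s ≈ 0.67·0.33·(1.64)²/(0.8−0.67)² = 35.4.
At s = 35.4: P(θ<0.8) ≈ 0.961. Adjusting to match 0.95 gives s ≈ 31.20.
So α = 0.67·31.20 ≈ 20.90, β = 0.33·31.20 ≈ 10.29.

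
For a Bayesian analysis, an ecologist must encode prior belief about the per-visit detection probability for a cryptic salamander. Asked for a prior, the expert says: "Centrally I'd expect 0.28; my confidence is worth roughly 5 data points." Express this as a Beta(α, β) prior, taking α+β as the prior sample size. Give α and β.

Under the effective-sample-size interpretation, Beta(α, β) has prior mean α/(α+β) and prior sample size α+β.
So α+β = 5 and α/(α+β) = 0.28, giving α = 0.28·5 = 1.4 and β = 5 − 1.4 = 3.6.

α = 1.4, β = 3.6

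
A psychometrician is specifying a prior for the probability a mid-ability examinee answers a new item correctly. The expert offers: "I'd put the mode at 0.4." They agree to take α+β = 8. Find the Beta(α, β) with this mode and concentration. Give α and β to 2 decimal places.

α = 3.40, β = 4.60

For α,β > 1 the Beta mode is (α−1)/(α+β−2). With α+β = 8, the mode is (α−1)/6.
Set (α−1)/6 = 0.4 → α = 1 + 0.4·6 = 3.40.
β = 8 − α = 4.60.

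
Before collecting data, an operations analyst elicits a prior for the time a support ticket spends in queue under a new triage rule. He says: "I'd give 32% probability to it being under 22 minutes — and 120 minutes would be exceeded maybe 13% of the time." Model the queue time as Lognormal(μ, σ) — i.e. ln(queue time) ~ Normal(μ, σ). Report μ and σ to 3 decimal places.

If T ~ Lognormal(μ,σ) then ln T ~ Normal(μ,σ), so the p-quantile of ln T is μ + z_p·σ.
ln(22) = 3.091 and ln(120) = 4.787; z_{0.32} = -0.4677, z_{0.87} = 1.126.
σ = (4.787 − 3.091)/(1.126 − (-0.4677)) = 1.064.
μ = 3.091 − (-0.4677)·1.064 = 3.589.

μ ≈ 3.589, σ ≈ 1.064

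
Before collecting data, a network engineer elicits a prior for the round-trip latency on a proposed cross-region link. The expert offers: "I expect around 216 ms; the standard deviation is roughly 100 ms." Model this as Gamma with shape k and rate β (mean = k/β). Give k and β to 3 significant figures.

k ≈ 4.67, β ≈ 0.0216

For Gamma(k, rate β): mean = k/β, variance = k/β², so CV = 1/√k.
CV = SD/mean = 100/216 = 0.463, hence k = 1/CV² = 4.67.
Then β = k/mean = 4.67/216 = 0.0216.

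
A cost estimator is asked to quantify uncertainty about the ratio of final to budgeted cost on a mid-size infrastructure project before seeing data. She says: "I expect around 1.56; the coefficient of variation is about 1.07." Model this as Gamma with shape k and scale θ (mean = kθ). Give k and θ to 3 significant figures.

k ≈ 0.873, θ ≈ 1.79

For Gamma(k, scale θ): mean = kθ, variance = kθ², so CV = 1/√k.
CV = 1.07, hence k = 1/CV² = 0.873.
Then θ = mean/k = 1.56/0.873 = 1.79.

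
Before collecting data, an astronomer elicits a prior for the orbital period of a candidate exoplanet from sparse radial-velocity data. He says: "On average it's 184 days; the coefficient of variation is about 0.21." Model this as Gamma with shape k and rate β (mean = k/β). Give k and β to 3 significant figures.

k ≈ 22.7, β ≈ 0.123

For Gamma(k, rate β): mean = k/β, variance = k/β², so CV = 1/√k.
CV = 0.21, hence k = 1/CV² = 22.7.
Then β = k/mean = 22.7/184 = 0.123.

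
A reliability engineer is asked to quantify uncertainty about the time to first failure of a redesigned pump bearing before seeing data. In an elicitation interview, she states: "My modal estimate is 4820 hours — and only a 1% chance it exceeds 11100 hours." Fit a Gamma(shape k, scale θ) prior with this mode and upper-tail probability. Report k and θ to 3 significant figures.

Gamma(k,θ) with k>1 has mode (k−1)θ, so θ = 4820/(k−1).
Need P(X < 11100) = 0.99 with θ tied to k this way. Start at k = 2, θ = 4820: P(X<11100) ≈ 0.670.
Too low — raise k to concentrate. Iterating converges to k ≈ 7.86.
Then θ = 4820/(7.86−1) ≈ 702.

k ≈ 7.86, θ ≈ 702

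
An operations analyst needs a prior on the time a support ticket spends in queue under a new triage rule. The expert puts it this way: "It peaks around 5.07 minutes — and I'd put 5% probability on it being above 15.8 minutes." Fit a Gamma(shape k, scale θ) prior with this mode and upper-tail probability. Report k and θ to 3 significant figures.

k ≈ 3.04, θ ≈ 2.49

Gamma(k,θ) with k>1 has mode (k−1)θ, so θ = 5.07/(k−1).
Need P(X < 15.8) = 0.95 with θ tied to k this way. Start at k = 2, θ = 5.07: P(X<15.8) ≈ 0.818.
Too low — raise k to concentrate. Iterating converges to k ≈ 3.04.
Then θ = 5.07/(3.04−1) ≈ 2.49.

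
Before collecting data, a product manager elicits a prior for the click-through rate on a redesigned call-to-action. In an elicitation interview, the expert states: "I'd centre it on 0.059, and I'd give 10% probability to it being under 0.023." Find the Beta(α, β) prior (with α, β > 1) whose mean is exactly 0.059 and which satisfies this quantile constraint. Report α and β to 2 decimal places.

α ≈ 3.15, β ≈ 50.18

With mean 0.059 fixed, write α = 0.059s, β = 0.941s where s = α+β.
Need P(θ < 0.023) = 0.1 under Beta(0.059s, 0.941s). Normal approximation: (q−m)/√(m(1−m)/s) ≈ z_{0.1} = -1.28, so s ≈ 0.059·0.941·(-1.28)²/(0.023−0.059)² = 70.4.
At s = 70.4: P(θ<0.023) ≈ 0.064. Adjusting to match 0.1 gives s ≈ 53.32.
So α = 0.059·53.32 ≈ 3.15, β = 0.941·53.32 ≈ 50.18.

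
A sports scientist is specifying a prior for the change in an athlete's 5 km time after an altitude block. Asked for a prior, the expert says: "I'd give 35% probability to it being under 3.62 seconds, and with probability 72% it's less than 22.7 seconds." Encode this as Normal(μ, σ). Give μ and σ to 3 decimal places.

μ = 11.214, σ = 19.707

The p-quantile of Normal(μ,σ) is μ + z_p·σ, with z_{0.35} = -0.3853 and z_{0.72} = 0.5828.
Eliminate σ: μ = (z₂·x₁ − z₁·x₂)/(z₂ − z₁) = (0.5828·3.62 − (-0.3853)·22.7)/0.9682 = 11.214.
Then σ = (x₂ − x₁)/(z₂ − z₁) = (22.7 − 3.62)/0.9682 = 19.707.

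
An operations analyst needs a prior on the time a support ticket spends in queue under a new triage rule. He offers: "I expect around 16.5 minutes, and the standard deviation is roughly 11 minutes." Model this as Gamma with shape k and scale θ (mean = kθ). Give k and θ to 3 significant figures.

For Gamma(k, scale θ): mean = kθ, variance = kθ², so CV = 1/√k.
CV = SD/mean = 11/16.5 = 0.6667, hence k = 1/CV² = 2.25.
Then θ = mean/k = 16.5/2.25 = 7.33.

k ≈ 2.25, θ ≈ 7.33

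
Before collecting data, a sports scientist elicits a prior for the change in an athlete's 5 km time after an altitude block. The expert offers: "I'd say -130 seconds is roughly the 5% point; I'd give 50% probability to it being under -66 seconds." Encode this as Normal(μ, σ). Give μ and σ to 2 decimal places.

μ = -66.00, σ = 38.91

The p-quantile of Normal(μ,σ) is μ + z_p·σ, with z_{0.05} = -1.645 and z_{0.5} = 0.
Eliminate σ: μ = (z₂·x₁ − z₁·x₂)/(z₂ − z₁) = (0·-130 − (-1.645)·-66)/1.645 = -66.00.
Then σ = (x₂ − x₁)/(z₂ − z₁) = (-66 − -130)/1.645 = 38.91.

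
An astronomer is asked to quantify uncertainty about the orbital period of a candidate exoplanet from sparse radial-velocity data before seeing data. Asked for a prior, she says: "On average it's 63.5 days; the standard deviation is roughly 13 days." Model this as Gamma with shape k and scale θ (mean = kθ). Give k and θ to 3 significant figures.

k ≈ 23.9, θ ≈ 2.66

For Gamma(k, scale θ): mean = kθ, variance = kθ², so CV = 1/√k.
CV = SD/mean = 13/63.5 = 0.2047, hence k = 1/CV² = 23.9.
Then θ = mean/k = 63.5/23.9 = 2.66.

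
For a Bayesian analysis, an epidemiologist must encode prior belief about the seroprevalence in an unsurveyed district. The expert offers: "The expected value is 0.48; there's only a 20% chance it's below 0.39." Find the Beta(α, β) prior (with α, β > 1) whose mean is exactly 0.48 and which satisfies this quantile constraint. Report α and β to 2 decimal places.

With mean 0.48 fixed, write α = 0.48s, β = 0.52s where s = α+β.
Need P(θ < 0.39) = 0.2 under Beta(0.48s, 0.52s). Normal approximation: (q−m)/√(m(1−m)/s) ≈ z_{0.2} = -0.842, so s ≈ 0.48·0.52·(-0.842)²/(0.39−0.48)² = 21.8.
At s = 21.8: P(θ<0.39) ≈ 0.201. Adjusting to match 0.2 gives s ≈ 22.04.
So α = 0.48·22.04 ≈ 10.58, β = 0.52·22.04 ≈ 11.46.

α ≈ 10.58, β ≈ 11.46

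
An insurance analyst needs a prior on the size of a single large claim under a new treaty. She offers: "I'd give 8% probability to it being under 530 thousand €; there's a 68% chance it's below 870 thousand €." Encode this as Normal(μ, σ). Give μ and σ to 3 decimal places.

For Normal(μ,σ), the p-quantile is μ + z_p·σ. Here z_{0.08} = -1.405, z_{0.68} = 0.4677.
So 530 = μ − 1.405σ and 870 = μ + 0.4677σ.
Subtracting: σ = (870 − 530)/(0.4677 − (-1.405)) = 181.549.
Then μ = 530 − (-1.405)·181.549 = 785.090.

μ = 785.090, σ = 181.549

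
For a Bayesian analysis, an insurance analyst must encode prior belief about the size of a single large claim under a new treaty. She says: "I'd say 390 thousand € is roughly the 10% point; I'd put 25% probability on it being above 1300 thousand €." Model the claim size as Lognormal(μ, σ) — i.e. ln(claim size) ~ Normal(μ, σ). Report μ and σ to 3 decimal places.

If T ~ Lognormal(μ,σ) then ln T ~ Normal(μ,σ), so the p-quantile of ln T is μ + z_p·σ.
ln(390) = 5.966 and ln(1300) = 7.17; z_{0.1} = -1.282, z_{0.75} = 0.6745.
σ = (7.17 − 5.966)/(0.6745 − (-1.282)) = 0.616.
μ = 5.966 − (-1.282)·0.616 = 6.755.

μ ≈ 6.755, σ ≈ 0.616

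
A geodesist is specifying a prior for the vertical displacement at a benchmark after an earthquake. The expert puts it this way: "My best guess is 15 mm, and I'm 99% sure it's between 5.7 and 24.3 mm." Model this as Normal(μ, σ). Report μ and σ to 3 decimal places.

A symmetric 99% interval runs μ ± z·σ with z = 2.576.
Half-width = 9.3, so σ = 9.3/2.576 = 3.610.
μ is the stated best guess, 15.000.

μ = 15.000, σ = 3.610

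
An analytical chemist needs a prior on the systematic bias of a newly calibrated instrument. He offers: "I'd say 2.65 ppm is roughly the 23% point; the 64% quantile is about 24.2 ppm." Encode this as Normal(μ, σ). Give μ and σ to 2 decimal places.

For Normal(μ,σ), the p-quantile is μ + z_p·σ. Here z_{0.23} = -0.7388, z_{0.64} = 0.3585.
So 2.65 = μ − 0.7388σ and 24.2 = μ + 0.3585σ.
Subtracting: σ = (24.2 − 2.65)/(0.3585 − (-0.7388)) = 19.64.
Then μ = 2.65 − (-0.7388)·19.64 = 17.16.

μ = 17.16, σ = 19.64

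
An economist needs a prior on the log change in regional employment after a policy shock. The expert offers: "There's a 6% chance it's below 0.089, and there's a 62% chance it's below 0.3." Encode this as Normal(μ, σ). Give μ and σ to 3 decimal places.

For Normal(μ,σ), the p-quantile is μ + z_p·σ. Here z_{0.06} = -1.555, z_{0.62} = 0.3055.
So 0.089 = μ − 1.555σ and 0.3 = μ + 0.3055σ.
Subtracting: σ = (0.3 − 0.089)/(0.3055 − (-1.555)) = 0.113.
Then μ = 0.089 − (-1.555)·0.113 = 0.265.

μ = 0.265, σ = 0.113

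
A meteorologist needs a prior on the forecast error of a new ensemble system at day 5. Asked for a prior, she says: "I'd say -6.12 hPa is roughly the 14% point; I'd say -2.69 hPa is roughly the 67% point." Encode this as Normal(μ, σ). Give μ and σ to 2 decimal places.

The p-quantile of Normal(μ,σ) is μ + z_p·σ, with z_{0.14} = -1.08 and z_{0.67} = 0.4399.
Eliminate σ: μ = (z₂·x₁ − z₁·x₂)/(z₂ − z₁) = (0.4399·-6.12 − (-1.08)·-2.69)/1.52 = -3.68.
Then σ = (x₂ − x₁)/(z₂ − z₁) = (-2.69 − -6.12)/1.52 = 2.26.

μ = -3.68, σ = 2.26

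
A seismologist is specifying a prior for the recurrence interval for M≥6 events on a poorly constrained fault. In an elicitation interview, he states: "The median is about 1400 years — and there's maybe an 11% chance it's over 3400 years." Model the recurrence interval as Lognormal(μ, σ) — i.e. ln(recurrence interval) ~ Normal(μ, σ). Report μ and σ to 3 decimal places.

If T ~ Lognormal(μ,σ) then ln T ~ Normal(μ,σ), so the p-quantile of ln T is μ + z_p·σ.
ln(1400) = 7.244 and ln(3400) = 8.132; z_{0.5} = 0, z_{0.89} = 1.227.
σ = (8.132 − 7.244)/(1.227 − (0)) = 0.723.
μ = 7.244 − (0)·0.723 = 7.244.

μ ≈ 7.244, σ ≈ 0.723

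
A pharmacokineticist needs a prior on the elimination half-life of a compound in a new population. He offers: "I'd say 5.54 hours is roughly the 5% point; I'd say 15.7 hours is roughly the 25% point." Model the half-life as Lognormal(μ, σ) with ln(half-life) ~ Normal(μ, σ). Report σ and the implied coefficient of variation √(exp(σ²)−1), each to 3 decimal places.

σ ≈ 1.073, CV ≈ 1.472

If T ~ Lognormal(μ,σ) then ln T ~ Normal(μ,σ), so the p-quantile of ln T is μ + z_p·σ.
ln(5.54) = 1.712 and ln(15.7) = 2.754; z_{0.05} = -1.645, z_{0.25} = -0.6745.
σ = (2.754 − 1.712)/(-0.6745 − (-1.645)) = 1.073.
μ = 1.712 − (-1.645)·1.073 = 3.478.
CV = √(exp(σ²)−1) = √(exp(1.1524)−1) = 1.472.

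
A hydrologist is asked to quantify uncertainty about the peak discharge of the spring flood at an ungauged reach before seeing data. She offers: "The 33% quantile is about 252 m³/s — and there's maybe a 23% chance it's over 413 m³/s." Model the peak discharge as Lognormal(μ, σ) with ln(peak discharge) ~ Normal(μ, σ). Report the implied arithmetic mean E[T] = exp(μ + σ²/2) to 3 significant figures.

If T ~ Lognormal(μ,σ) then ln T ~ Normal(μ,σ), so the p-quantile of ln T is μ + z_p·σ.
ln(252) = 5.529 and ln(413) = 6.023; z_{0.33} = -0.4399, z_{0.77} = 0.7388.
σ = (6.023 − 5.529)/(0.7388 − (-0.4399)) = 0.419.
μ = 5.529 − (-0.4399)·0.419 = 5.714.
E[T] = exp(μ + σ²/2) = exp(5.714 + 0.0878) = 331 m³/s.

E[T] ≈ 331 m³/s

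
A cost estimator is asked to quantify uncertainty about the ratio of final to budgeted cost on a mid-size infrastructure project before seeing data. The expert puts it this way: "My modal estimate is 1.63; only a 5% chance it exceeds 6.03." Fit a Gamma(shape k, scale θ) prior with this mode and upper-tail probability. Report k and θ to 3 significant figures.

Gamma(k,θ) with k>1 has mode (k−1)θ, so θ = 1.63/(k−1).
Need P(X < 6.03) = 0.95 with θ tied to k this way. Start at k = 2, θ = 1.63: P(X<6.03) ≈ 0.884.
Too low — raise k to concentrate. Iterating converges to k ≈ 2.49.
Then θ = 1.63/(2.49−1) ≈ 1.09.

k ≈ 2.49, θ ≈ 1.09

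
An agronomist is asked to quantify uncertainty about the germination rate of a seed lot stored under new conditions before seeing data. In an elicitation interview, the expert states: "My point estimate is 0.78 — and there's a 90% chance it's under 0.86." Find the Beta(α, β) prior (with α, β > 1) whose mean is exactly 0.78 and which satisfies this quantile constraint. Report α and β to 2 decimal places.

α ≈ 31.13, β ≈ 8.78

With mean 0.78 fixed, write α = 0.78s, β = 0.22s where s = α+β.
Need P(θ < 0.86) = 0.9 under Beta(0.78s, 0.22s). Normal approximation: (q−m)/√(m(1−m)/s) ≈ z_{0.9} = 1.28, so s ≈ 0.78·0.22·(1.28)²/(0.86−0.78)² = 44.0.
At s = 44.0: P(θ<0.86) ≈ 0.912. Adjusting to match 0.9 gives s ≈ 39.91.
So α = 0.78·39.91 ≈ 31.13, β = 0.22·39.91 ≈ 8.78.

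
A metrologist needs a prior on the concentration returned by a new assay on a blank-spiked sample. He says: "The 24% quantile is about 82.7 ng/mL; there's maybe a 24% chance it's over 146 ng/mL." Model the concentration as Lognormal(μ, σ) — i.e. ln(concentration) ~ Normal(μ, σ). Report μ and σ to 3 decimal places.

If T ~ Lognormal(μ,σ) then ln T ~ Normal(μ,σ), so the p-quantile of ln T is μ + z_p·σ.
ln(82.7) = 4.415 and ln(146) = 4.984; z_{0.24} = -0.7063, z_{0.76} = 0.7063.
σ = (4.984 − 4.415)/(0.7063 − (-0.7063)) = 0.402.
μ = 4.415 − (-0.7063)·0.402 = 4.699.

μ ≈ 4.699, σ ≈ 0.402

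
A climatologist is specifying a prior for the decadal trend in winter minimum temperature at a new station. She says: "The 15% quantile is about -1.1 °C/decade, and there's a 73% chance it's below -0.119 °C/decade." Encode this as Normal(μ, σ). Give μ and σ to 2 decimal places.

The p-quantile of Normal(μ,σ) is μ + z_p·σ, with z_{0.15} = -1.036 and z_{0.73} = 0.6128.
Eliminate σ: μ = (z₂·x₁ − z₁·x₂)/(z₂ − z₁) = (0.6128·-1.1 − (-1.036)·-0.119)/1.649 = -0.48.
Then σ = (x₂ − x₁)/(z₂ − z₁) = (-0.119 − -1.1)/1.649 = 0.59.

μ = -0.48, σ = 0.59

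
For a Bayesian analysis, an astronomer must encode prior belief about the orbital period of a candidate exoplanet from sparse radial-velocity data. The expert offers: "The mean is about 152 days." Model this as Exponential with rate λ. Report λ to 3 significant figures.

Exponential mean = 1/λ, so λ = 1/152.0 = 0.00658.

λ ≈ 0.00658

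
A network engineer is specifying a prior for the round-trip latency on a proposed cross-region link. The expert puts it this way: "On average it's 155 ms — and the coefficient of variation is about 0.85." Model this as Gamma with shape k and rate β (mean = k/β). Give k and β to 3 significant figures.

k ≈ 1.38, β ≈ 0.00893

For Gamma(k, rate β): mean = k/β, variance = k/β², so CV = 1/√k.
CV = 0.85, hence k = 1/CV² = 1.38.
Then β = k/mean = 1.38/155 = 0.00893.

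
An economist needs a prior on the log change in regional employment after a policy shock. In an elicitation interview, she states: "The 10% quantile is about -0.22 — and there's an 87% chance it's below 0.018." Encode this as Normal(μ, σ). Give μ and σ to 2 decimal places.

The p-quantile of Normal(μ,σ) is μ + z_p·σ, with z_{0.1} = -1.282 and z_{0.87} = 1.126.
Eliminate σ: μ = (z₂·x₁ − z₁·x₂)/(z₂ − z₁) = (1.126·-0.22 − (-1.282)·0.018)/2.408 = -0.09.
Then σ = (x₂ − x₁)/(z₂ − z₁) = (0.018 − -0.22)/2.408 = 0.10.

μ = -0.09, σ = 0.10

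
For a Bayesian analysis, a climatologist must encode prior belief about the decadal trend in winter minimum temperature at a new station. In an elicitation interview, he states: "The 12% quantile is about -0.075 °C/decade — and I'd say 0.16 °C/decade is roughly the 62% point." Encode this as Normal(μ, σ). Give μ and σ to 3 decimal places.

For Normal(μ,σ), the p-quantile is μ + z_p·σ. Here z_{0.12} = -1.175, z_{0.62} = 0.3055.
So -0.075 = μ − 1.175σ and 0.16 = μ + 0.3055σ.
Subtracting: σ = (0.16 − -0.075)/(0.3055 − (-1.175)) = 0.159.
Then μ = -0.075 − (-1.175)·0.159 = 0.112.

μ = 0.112, σ = 0.159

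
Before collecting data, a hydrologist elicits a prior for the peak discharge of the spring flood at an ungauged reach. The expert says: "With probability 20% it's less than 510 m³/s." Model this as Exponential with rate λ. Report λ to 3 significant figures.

P(T < 510.0) = 1 − e^(−λ·510.0) = 0.2, so λ = −ln(1−0.2)/510.0 = −ln(0.8)/510.0 = 0.000438.

λ ≈ 0.000438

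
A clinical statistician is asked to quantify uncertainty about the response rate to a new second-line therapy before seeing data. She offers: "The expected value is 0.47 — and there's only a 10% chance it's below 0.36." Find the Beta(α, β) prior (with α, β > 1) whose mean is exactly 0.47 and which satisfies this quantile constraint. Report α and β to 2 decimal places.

α ≈ 15.62, β ≈ 17.61

With mean 0.47 fixed, write α = 0.47s, β = 0.53s where s = α+β.
Need P(θ < 0.36) = 0.1 under Beta(0.47s, 0.53s). Normal approximation: (q−m)/√(m(1−m)/s) ≈ z_{0.1} = -1.28, so s ≈ 0.47·0.53·(-1.28)²/(0.36−0.47)² = 33.8.
At s = 33.8: P(θ<0.36) ≈ 0.098. Adjusting to match 0.1 gives s ≈ 33.23.
So α = 0.47·33.23 ≈ 15.62, β = 0.53·33.23 ≈ 17.61.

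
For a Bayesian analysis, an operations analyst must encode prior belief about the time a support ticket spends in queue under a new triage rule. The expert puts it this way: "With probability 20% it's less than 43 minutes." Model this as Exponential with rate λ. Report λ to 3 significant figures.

λ ≈ 0.00519

P(T < 43.0) = 1 − e^(−λ·43.0) = 0.2, so λ = −ln(1−0.2)/43.0 = −ln(0.8)/43.0 = 0.00519.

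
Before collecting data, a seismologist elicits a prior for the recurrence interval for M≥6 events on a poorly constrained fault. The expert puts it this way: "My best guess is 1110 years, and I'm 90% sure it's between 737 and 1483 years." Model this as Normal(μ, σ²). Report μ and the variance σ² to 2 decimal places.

μ = 1110.00, σ² = 51423.68

A symmetric 90% interval runs μ ± z·σ with z = 1.645.
Half-width = 373, so σ = 373/1.645 = 226.768 and σ² = 51423.68.
μ is the stated best guess, 1110.00.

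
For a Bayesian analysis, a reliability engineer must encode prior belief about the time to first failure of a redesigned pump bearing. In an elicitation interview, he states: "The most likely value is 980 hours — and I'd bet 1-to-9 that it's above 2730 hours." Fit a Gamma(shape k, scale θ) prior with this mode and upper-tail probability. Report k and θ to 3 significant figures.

k ≈ 2.82, θ ≈ 538

Gamma(k,θ) with k>1 has mode (k−1)θ, so θ = 980/(k−1).
Need P(X < 2730) = 0.9 with θ tied to k this way. Start at k = 2, θ = 980: P(X<2730) ≈ 0.766.
Too low — raise k to concentrate. Iterating converges to k ≈ 2.82.
Then θ = 980/(2.82−1) ≈ 538.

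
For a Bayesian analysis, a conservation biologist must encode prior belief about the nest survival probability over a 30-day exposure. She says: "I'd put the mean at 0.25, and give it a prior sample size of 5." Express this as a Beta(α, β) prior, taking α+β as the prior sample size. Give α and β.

Under the effective-sample-size interpretation, Beta(α, β) has prior mean α/(α+β) and prior sample size α+β.
So α+β = 5 and α/(α+β) = 0.25, giving α = 0.25·5 = 1.25 and β = 5 − 1.25 = 3.75.

α = 1.25, β = 3.75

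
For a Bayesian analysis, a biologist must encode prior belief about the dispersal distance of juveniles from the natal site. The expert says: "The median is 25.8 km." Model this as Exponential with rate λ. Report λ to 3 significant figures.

Exponential median = ln 2 / λ, so λ = ln 2 / 25.8 = 0.0269.

λ ≈ 0.0269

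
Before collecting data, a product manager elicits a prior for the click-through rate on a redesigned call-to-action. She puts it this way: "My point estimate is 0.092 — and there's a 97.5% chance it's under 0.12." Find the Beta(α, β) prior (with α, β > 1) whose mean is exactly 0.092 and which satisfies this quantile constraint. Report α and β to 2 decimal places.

α ≈ 42.35, β ≈ 417.96

With mean 0.092 fixed, write α = 0.092s, β = 0.908s where s = α+β.
Need P(θ < 0.12) = 0.975 under Beta(0.092s, 0.908s). Normal approximation: (q−m)/√(m(1−m)/s) ≈ z_{0.975} = 1.96, so s ≈ 0.092·0.908·(1.96)²/(0.12−0.092)² = 409.3.
At s = 409.3: P(θ<0.12) ≈ 0.968. Adjusting to match 0.975 gives s ≈ 460.31.
So α = 0.092·460.31 ≈ 42.35, β = 0.908·460.31 ≈ 417.96.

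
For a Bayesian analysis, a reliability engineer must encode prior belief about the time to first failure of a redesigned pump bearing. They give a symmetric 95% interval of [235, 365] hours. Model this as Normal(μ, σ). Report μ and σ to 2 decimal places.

A symmetric 95% interval runs μ ± z·σ with z = 1.96.
Half-width = 65, so σ = 65/1.96 = 33.16.
μ is the interval midpoint, 300.00.

μ = 300.00, σ = 33.16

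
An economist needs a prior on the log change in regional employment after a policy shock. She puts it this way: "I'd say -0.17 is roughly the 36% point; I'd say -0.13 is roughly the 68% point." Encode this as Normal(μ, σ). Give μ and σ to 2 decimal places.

μ = -0.15, σ = 0.05

For Normal(μ,σ), the p-quantile is μ + z_p·σ. Here z_{0.36} = -0.3585, z_{0.68} = 0.4677.
So -0.17 = μ − 0.3585σ and -0.13 = μ + 0.4677σ.
Subtracting: σ = (-0.13 − -0.17)/(0.4677 − (-0.3585)) = 0.05.
Then μ = -0.17 − (-0.3585)·0.05 = -0.15.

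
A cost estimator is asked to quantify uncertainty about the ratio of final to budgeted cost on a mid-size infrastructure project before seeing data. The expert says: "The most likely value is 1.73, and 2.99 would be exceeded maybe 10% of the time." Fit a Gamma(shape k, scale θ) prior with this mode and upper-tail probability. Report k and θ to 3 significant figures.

k ≈ 7.34, θ ≈ 0.273

Gamma(k,θ) with k>1 has mode (k−1)θ, so θ = 1.73/(k−1).
Need P(X < 2.99) = 0.9 with θ tied to k this way. Start at k = 2, θ = 1.73: P(X<2.99) ≈ 0.515.
Too low — raise k to concentrate. Iterating converges to k ≈ 7.34.
Then θ = 1.73/(7.34−1) ≈ 0.273.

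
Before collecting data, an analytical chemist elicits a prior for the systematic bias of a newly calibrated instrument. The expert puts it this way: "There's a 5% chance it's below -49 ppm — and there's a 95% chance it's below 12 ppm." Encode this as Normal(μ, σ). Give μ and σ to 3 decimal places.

The p-quantile of Normal(μ,σ) is μ + z_p·σ, with z_{0.05} = -1.645 and z_{0.95} = 1.645.
Eliminate σ: μ = (z₂·x₁ − z₁·x₂)/(z₂ − z₁) = (1.645·-49 − (-1.645)·12)/3.29 = -18.500.
Then σ = (x₂ − x₁)/(z₂ − z₁) = (12 − -49)/3.29 = 18.543.

μ = -18.500, σ = 18.543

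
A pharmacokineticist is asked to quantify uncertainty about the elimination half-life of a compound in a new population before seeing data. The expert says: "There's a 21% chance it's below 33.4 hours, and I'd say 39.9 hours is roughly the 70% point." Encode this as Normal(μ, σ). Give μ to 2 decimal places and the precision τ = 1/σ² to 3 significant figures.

The p-quantile of Normal(μ,σ) is μ + z_p·σ, with z_{0.21} = -0.8064 and z_{0.7} = 0.5244.
Eliminate σ: μ = (z₂·x₁ − z₁·x₂)/(z₂ − z₁) = (0.5244·33.4 − (-0.8064)·39.9)/1.331 = 37.34.
Then σ = (x₂ − x₁)/(z₂ − z₁) = (39.9 − 33.4)/1.331 = 4.88.
Precision τ = 1/σ² = 1/4.884² = 0.0419.

μ = 37.34, τ = 0.0419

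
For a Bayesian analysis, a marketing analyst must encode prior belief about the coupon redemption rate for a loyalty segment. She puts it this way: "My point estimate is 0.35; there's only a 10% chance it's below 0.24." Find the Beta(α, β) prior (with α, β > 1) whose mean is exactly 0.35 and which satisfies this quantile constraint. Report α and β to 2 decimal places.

With mean 0.35 fixed, write α = 0.35s, β = 0.65s where s = α+β.
Need P(θ < 0.24) = 0.1 under Beta(0.35s, 0.65s). Normal approximation: (q−m)/√(m(1−m)/s) ≈ z_{0.1} = -1.28, so s ≈ 0.35·0.65·(-1.28)²/(0.24−0.35)² = 30.9.
At s = 30.9: P(θ<0.24) ≈ 0.093. Adjusting to match 0.1 gives s ≈ 29.16.
So α = 0.35·29.16 ≈ 10.21, β = 0.65·29.16 ≈ 18.96.

α ≈ 10.21, β ≈ 18.96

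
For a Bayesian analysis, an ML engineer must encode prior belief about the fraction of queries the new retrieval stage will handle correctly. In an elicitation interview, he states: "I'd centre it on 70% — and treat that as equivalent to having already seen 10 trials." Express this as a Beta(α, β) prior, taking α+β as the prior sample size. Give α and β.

Under the effective-sample-size interpretation, Beta(α, β) has prior mean α/(α+β) and prior sample size α+β.
So α+β = 10 and α/(α+β) = 0.7, giving α = 0.7·10 = 7 and β = 10 − 7 = 3.

α = 7, β = 3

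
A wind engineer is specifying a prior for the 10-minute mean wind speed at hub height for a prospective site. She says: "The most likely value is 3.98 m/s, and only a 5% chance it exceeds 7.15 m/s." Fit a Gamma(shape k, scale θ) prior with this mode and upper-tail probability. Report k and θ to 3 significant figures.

Gamma(k,θ) with k>1 has mode (k−1)θ, so θ = 3.98/(k−1).
Need P(X < 7.15) = 0.95 with θ tied to k this way. Start at k = 2, θ = 3.98: P(X<7.15) ≈ 0.536.
Too low — raise k to concentrate. Iterating converges to k ≈ 9.12.
Then θ = 3.98/(9.12−1) ≈ 0.49.

k ≈ 9.12, θ ≈ 0.49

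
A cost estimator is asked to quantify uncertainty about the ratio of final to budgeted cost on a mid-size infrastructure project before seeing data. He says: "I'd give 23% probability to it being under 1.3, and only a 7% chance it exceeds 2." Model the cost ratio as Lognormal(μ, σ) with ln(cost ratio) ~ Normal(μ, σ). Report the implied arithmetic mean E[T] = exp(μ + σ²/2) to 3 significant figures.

E[T] ≈ 1.53

If T ~ Lognormal(μ,σ) then ln T ~ Normal(μ,σ), so the p-quantile of ln T is μ + z_p·σ.
ln(1.3) = 0.2624 and ln(2) = 0.6931; z_{0.23} = -0.7388, z_{0.93} = 1.476.
σ = (0.6931 − 0.2624)/(1.476 − (-0.7388)) = 0.195.
μ = 0.2624 − (-0.7388)·0.195 = 0.406.
E[T] = exp(μ + σ²/2) = exp(0.406 + 0.0189) = 1.53.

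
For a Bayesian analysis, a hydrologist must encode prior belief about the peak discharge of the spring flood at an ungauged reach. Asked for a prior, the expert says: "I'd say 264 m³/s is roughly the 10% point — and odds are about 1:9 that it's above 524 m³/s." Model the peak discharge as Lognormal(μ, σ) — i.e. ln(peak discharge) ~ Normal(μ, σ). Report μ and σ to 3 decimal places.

μ ≈ 5.919, σ ≈ 0.267

If T ~ Lognormal(μ,σ) then ln T ~ Normal(μ,σ), so the p-quantile of ln T is μ + z_p·σ.
ln(264) = 5.576 and ln(524) = 6.261; z_{0.1} = -1.282, z_{0.9} = 1.282.
σ = (6.261 − 5.576)/(1.282 − (-1.282)) = 0.267.
μ = 5.576 − (-1.282)·0.267 = 5.919.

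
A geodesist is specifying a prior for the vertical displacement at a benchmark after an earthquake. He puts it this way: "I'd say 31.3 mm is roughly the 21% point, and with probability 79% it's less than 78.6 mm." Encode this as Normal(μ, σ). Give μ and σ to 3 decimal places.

The p-quantile of Normal(μ,σ) is μ + z_p·σ, with z_{0.21} = -0.8064 and z_{0.79} = 0.8064.
Eliminate σ: μ = (z₂·x₁ − z₁·x₂)/(z₂ − z₁) = (0.8064·31.3 − (-0.8064)·78.6)/1.613 = 54.950.
Then σ = (x₂ − x₁)/(z₂ − z₁) = (78.6 − 31.3)/1.613 = 29.327.

μ = 54.950, σ = 29.327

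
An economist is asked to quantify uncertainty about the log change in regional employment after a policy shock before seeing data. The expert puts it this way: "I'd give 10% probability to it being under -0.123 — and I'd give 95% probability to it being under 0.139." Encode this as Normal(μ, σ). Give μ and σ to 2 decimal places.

For Normal(μ,σ), the p-quantile is μ + z_p·σ. Here z_{0.1} = -1.282, z_{0.95} = 1.645.
So -0.123 = μ − 1.282σ and 0.139 = μ + 1.645σ.
Subtracting: σ = (0.139 − -0.123)/(1.645 − (-1.282)) = 0.09.
Then μ = -0.123 − (-1.282)·0.09 = -0.01.

μ = -0.01, σ = 0.09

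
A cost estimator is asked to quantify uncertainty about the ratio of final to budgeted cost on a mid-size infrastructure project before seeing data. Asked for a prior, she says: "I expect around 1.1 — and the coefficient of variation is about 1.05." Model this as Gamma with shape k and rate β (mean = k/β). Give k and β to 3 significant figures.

k ≈ 0.907, β ≈ 0.825

For Gamma(k, rate β): mean = k/β, variance = k/β², so CV = 1/√k.
CV = 1.05, hence k = 1/CV² = 0.907.
Then β = k/mean = 0.907/1.1 = 0.825.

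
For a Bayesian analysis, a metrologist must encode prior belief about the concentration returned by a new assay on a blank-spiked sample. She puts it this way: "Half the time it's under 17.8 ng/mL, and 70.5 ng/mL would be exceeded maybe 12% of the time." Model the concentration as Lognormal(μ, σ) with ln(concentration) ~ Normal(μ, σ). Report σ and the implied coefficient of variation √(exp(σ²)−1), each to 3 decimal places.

σ ≈ 1.171, CV ≈ 1.716

If T ~ Lognormal(μ,σ) then ln T ~ Normal(μ,σ), so the p-quantile of ln T is μ + z_p·σ.
ln(17.8) = 2.879 and ln(70.5) = 4.256; z_{0.5} = 0, z_{0.88} = 1.175.
σ = (4.256 − 2.879)/(1.175 − (0)) = 1.171.
μ = 2.879 − (0)·1.171 = 2.879.
CV = √(exp(σ²)−1) = √(exp(1.3722)−1) = 1.716.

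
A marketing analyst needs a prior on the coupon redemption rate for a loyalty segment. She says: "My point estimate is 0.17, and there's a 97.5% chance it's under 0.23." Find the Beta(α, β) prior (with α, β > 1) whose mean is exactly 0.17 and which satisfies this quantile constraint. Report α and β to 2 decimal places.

With mean 0.17 fixed, write α = 0.17s, β = 0.83s where s = α+β.
Need P(θ < 0.23) = 0.975 under Beta(0.17s, 0.83s). Normal approximation: (q−m)/√(m(1−m)/s) ≈ z_{0.975} = 1.96, so s ≈ 0.17·0.83·(1.96)²/(0.23−0.17)² = 150.6.
At s = 150.6: P(θ<0.23) ≈ 0.968. Adjusting to match 0.975 gives s ≈ 169.00.
So α = 0.17·169.00 ≈ 28.73, β = 0.83·169.00 ≈ 140.27.

α ≈ 28.73, β ≈ 140.27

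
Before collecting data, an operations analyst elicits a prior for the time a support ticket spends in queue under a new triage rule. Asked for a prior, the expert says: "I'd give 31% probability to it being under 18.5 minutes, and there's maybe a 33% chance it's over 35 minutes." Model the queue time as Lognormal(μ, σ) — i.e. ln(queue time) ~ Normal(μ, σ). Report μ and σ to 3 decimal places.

If T ~ Lognormal(μ,σ) then ln T ~ Normal(μ,σ), so the p-quantile of ln T is μ + z_p·σ.
ln(18.5) = 2.918 and ln(35) = 3.555; z_{0.31} = -0.4959, z_{0.67} = 0.4399.
σ = (3.555 − 2.918)/(0.4399 − (-0.4959)) = 0.681.
μ = 2.918 − (-0.4959)·0.681 = 3.256.

μ ≈ 3.256, σ ≈ 0.681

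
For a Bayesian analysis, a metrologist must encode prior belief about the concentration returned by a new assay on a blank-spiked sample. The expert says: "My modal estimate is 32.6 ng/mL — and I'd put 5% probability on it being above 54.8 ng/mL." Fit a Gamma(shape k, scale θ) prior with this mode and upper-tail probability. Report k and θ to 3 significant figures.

k ≈ 11.4, θ ≈ 3.15

Gamma(k,θ) with k>1 has mode (k−1)θ, so θ = 32.6/(k−1).
Need P(X < 54.8) = 0.95 with θ tied to k this way. Start at k = 2, θ = 32.6: P(X<54.8) ≈ 0.501.
Too low — raise k to concentrate. Iterating converges to k ≈ 11.4.
Then θ = 32.6/(11.4−1) ≈ 3.15.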